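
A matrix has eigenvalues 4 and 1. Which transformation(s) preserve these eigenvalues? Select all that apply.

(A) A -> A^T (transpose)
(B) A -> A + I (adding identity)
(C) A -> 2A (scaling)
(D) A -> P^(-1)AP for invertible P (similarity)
A and D

Eigenvalues are preserved by:
1. Similarity transformations: A -> P^(-1)AP (same characteristic polynomial)
2. Transpose: A^T has the same eigenvalues as A

Eigenvalues are NOT preserved by:
- Adding identity: eigenvalues become 4+1, 1+1
- Scaling: eigenvalues become 8, 2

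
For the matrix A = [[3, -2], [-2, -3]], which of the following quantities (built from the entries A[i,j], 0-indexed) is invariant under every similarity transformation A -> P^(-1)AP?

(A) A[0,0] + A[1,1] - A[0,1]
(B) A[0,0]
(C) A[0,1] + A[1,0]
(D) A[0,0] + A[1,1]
D

A[0,0] + A[1,1] is the trace of A. By the cyclic property of the trace, tr(P^(-1)AP) = tr(APP^(-1)) = tr(A), so it is the same for every matrix similar to A.

The other combinations are not similarity invariants. For example, take P = [[1, 2], [0, 1]] (det P = 1), so P^(-1) = [[1, -2], [0, 1]] and
B = P^(-1)AP = [[7, 18], [-2, -7]].
Evaluating each option on A and on B:
(A) A[0,0] + A[1,1] - A[0,1]: 2 for A, -18 for B -> changes
(B) A[0,0]: 3 for A, 7 for B -> changes
(C) A[0,1] + A[1,0]: -4 for A, 16 for B -> changes
(D) A[0,0] + A[1,1]: 0 for A, 0 for B -> unchanged

Only (D) A[0,0] + A[1,1] = 0 survives (and it does so for every P, not just this one), so it is the invariant.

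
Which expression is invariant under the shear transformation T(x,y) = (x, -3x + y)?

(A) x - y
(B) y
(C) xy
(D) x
D

Under the shear T(x,y) = (x, -3x + y):
Substitute the transformed coordinates into each option and compare with the original:
(A) x - y  ->  (x) - (-3x + y) = 4x - y   [differs from x - y: not invariant]
(B) y  ->  (-3x + y) = -3x + y   [differs from y: not invariant]
(C) xy  ->  (x)(-3x + y) = -3x^2 + xy   [differs from xy: not invariant]
(D) x  ->  (x) = x   [equals x: invariant]

Only option (D), x, is unchanged by the transformation.
A vertical shear moves points parallel to the y-axis, so the x-coordinate (and any function of x alone) is unchanged.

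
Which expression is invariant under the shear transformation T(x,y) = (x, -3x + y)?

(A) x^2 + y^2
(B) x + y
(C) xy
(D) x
D

Under the shear T(x,y) = (x, -3x + y):
Substitute the transformed coordinates into each option and compare with the original:
(A) x^2 + y^2  ->  (x)^2 + (-3x + y)^2 = 10x^2 - 6xy + y^2   [differs from x^2 + y^2: not invariant]
(B) x + y  ->  (x) + (-3x + y) = -2x + y   [differs from x + y: not invariant]
(C) xy  ->  (x)(-3x + y) = -3x^2 + xy   [differs from xy: not invariant]
(D) x  ->  (x) = x   [equals x: invariant]

Only option (D), x, is unchanged by the transformation.
A vertical shear moves points parallel to the y-axis, so the x-coordinate (and any function of x alone) is unchanged.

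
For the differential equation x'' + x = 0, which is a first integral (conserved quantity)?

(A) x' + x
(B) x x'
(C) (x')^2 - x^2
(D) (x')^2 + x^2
D

A first integral I satisfies dI/dt = 0 along every solution. Differentiate each option and use the equation of motion:
(A) d/dt[x' + x] = x'' + x' = -x + x', not identically 0
(B) d/dt[x x'] = (x')^2 + x x'' = (x')^2 - x^2, not identically 0
(C) d/dt[(x')^2 - x^2] = 2x'x'' - 2x x' = -4x x', not identically 0
(D) d/dt[(x')^2 + x^2] = 2x'x'' + 2x x' = 2x'(-x) + 2x x' = 0

Only (D) has zero time-derivative. So the energy-like quantity (x')^2 + x^2 is the first integral.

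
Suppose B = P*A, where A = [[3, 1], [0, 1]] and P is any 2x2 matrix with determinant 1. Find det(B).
3

By the multiplicative property of determinants, det(B) = det(P*A) = det(P) * det(A) = det(A),
so the determinant is invariant under multiplication by any determinant-1 matrix; we just need det(A).

det(A) = (3)(1) - (1)(0) = 3 - 0 = 3

Therefore det(B) = 1 * 3 = 3.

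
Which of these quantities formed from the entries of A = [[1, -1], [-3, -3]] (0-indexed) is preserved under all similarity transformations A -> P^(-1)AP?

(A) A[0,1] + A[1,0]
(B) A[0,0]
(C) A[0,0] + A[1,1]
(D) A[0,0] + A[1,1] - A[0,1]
C

A[0,0] + A[1,1] is the trace of A. By the cyclic property of the trace, tr(P^(-1)AP) = tr(APP^(-1)) = tr(A), so it is the same for every matrix similar to A.

The other combinations are not similarity invariants. For example, take P = [[1, -1], [0, 1]] (det P = 1), so P^(-1) = [[1, 1], [0, 1]] and
B = P^(-1)AP = [[-2, -2], [-3, 0]].
Evaluating each option on A and on B:
(A) A[0,1] + A[1,0]: -4 for A, -5 for B -> changes
(B) A[0,0]: 1 for A, -2 for B -> changes
(C) A[0,0] + A[1,1]: -2 for A, -2 for B -> unchanged
(D) A[0,0] + A[1,1] - A[0,1]: -1 for A, 0 for B -> changes

Only (C) A[0,0] + A[1,1] = -2 survives (and it does so for every P, not just this one), so it is the invariant.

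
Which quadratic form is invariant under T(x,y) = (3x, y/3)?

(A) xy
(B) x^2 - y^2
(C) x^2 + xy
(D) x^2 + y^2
A

T multiplies x by 3 and divides y by 3.
Substitute the transformed coordinates into each option and compare with the original:
(A) xy  ->  (3x)(y/3) = xy   [equals xy: invariant]
(B) x^2 - y^2  ->  (3x)^2 - (y/3)^2 = 9x^2 - y^2/9   [differs from x^2 - y^2: not invariant]
(C) x^2 + xy  ->  (3x)^2 + (3x)(y/3) = 9x^2 + xy   [differs from x^2 + xy: not invariant]
(D) x^2 + y^2  ->  (3x)^2 + (y/3)^2 = 9x^2 + y^2/9   [differs from x^2 + y^2: not invariant]

Only option (A), xy, is unchanged by the transformation.
The factors 3 and 1/3 cancel only in the pure product xy.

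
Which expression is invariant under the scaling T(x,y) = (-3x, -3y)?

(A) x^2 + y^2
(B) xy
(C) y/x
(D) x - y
C

Under the uniform scaling T(x,y) = (-3x, -3y):
Substitute the transformed coordinates into each option and compare with the original:
(A) x^2 + y^2  ->  (-3x)^2 + (-3y)^2 = 9x^2 + 9y^2   [differs from x^2 + y^2: not invariant]
(B) xy  ->  (-3x)(-3y) = 9xy   [differs from xy: not invariant]
(C) y/x  ->  (-3y)/(-3x) = y/x   [equals y/x: invariant]
(D) x - y  ->  (-3x) - (-3y) = -3x + 3y   [differs from x - y: not invariant]

Only option (C), y/x, is unchanged by the transformation.
The common factor -3 cancels in a ratio of coordinates, while sums, products and sums of squares pick up factors of -3 or 9.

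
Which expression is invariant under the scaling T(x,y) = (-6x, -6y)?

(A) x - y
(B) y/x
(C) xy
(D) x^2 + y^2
B

Under the uniform scaling T(x,y) = (-6x, -6y):
Substitute the transformed coordinates into each option and compare with the original:
(A) x - y  ->  (-6x) - (-6y) = -6x + 6y   [differs from x - y: not invariant]
(B) y/x  ->  (-6y)/(-6x) = y/x   [equals y/x: invariant]
(C) xy  ->  (-6x)(-6y) = 36xy   [differs from xy: not invariant]
(D) x^2 + y^2  ->  (-6x)^2 + (-6y)^2 = 36x^2 + 36y^2   [differs from x^2 + y^2: not invariant]

Only option (B), y/x, is unchanged by the transformation.
The common factor -6 cancels in a ratio of coordinates, while sums, products and sums of squares pick up factors of -6 or 36.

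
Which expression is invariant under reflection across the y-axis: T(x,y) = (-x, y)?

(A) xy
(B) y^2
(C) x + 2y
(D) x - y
B

The map is reflection across the y-axis: T(x,y) = (-x, y).
Substitute the transformed coordinates into each option and compare with the original:
(A) xy  ->  (-x)(y) = -xy   [differs from xy: not invariant]
(B) y^2  ->  (y)^2 = y^2   [equals y^2: invariant]
(C) x + 2y  ->  (-x) + 2(y) = -x + 2y   [differs from x + 2y: not invariant]
(D) x - y  ->  (-x) - (y) = -x - y   [differs from x - y: not invariant]

Only option (B), y^2, is unchanged by the transformation.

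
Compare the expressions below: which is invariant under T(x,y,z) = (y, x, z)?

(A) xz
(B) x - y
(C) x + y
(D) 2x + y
C

Apply T(x,y,z) = (y, x, z) to each option, i.e. replace (x, y, z) by the transformed coordinates.
Substitute the transformed coordinates into each option and compare with the original:
(A) xz  ->  (y)(z) = yz   [differs from xz: not invariant]
(B) x - y  ->  (y) - (x) = -x + y   [differs from x - y: not invariant]
(C) x + y  ->  (y) + (x) = x + y   [equals x + y: invariant]
(D) 2x + y  ->  2(y) + (x) = x + 2y   [differs from 2x + y: not invariant]

Only option (C), x + y, is unchanged by the transformation.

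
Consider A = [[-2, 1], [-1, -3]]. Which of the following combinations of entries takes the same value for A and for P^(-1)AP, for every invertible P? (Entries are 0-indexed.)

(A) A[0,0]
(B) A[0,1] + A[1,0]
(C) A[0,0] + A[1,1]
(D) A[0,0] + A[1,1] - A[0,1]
C

A[0,0] + A[1,1] is the trace of A. By the cyclic property of the trace, tr(P^(-1)AP) = tr(APP^(-1)) = tr(A), so it is the same for every matrix similar to A.

The other combinations are not similarity invariants. For example, take P = [[2, 1], [1, 1]] (det P = 1), so P^(-1) = [[1, -1], [-1, 2]] and
B = P^(-1)AP = [[2, 3], [-7, -7]].
Evaluating each option on A and on B:
(A) A[0,0]: -2 for A, 2 for B -> changes
(B) A[0,1] + A[1,0]: 0 for A, -4 for B -> changes
(C) A[0,0] + A[1,1]: -5 for A, -5 for B -> unchanged
(D) A[0,0] + A[1,1] - A[0,1]: -6 for A, -8 for B -> changes

Only (C) A[0,0] + A[1,1] = -5 survives (and it does so for every P, not just this one), so it is the invariant.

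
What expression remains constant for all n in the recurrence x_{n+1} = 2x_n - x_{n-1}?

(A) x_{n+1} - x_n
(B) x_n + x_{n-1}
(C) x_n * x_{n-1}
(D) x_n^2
A

For the recurrence x_{n+1} = 2x_n - x_{n-1}:

If x_{n+1} = 2x_n - x_{n-1}, then:
x_{n+1} - x_n = x_n - x_{n-1}
The first difference is constant throughout the sequence.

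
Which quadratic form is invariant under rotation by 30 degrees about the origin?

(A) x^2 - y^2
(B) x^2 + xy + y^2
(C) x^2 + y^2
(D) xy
C

Rotation by 30 degrees sends (x, y) to (sqrt(3)x/2 - y/2, x/2 + sqrt(3)y/2).
Substitute the transformed coordinates into each option and compare with the original:
(A) x^2 - y^2  ->  (sqrt(3)x/2 - y/2)^2 - (x/2 + sqrt(3)y/2)^2 = x^2/2 - sqrt(3)xy - y^2/2   [differs from x^2 - y^2: not invariant]
(B) x^2 + xy + y^2  ->  (sqrt(3)x/2 - y/2)^2 + (sqrt(3)x/2 - y/2)(x/2 + sqrt(3)y/2) + (x/2 + sqrt(3)y/2)^2 = sqrt(3)x^2/4 + x^2 + xy/2 - sqrt(3)y^2/4 + y^2   [differs from x^2 + xy + y^2: not invariant]
(C) x^2 + y^2  ->  (sqrt(3)x/2 - y/2)^2 + (x/2 + sqrt(3)y/2)^2 = x^2 + y^2   [equals x^2 + y^2: invariant]
(D) xy  ->  (sqrt(3)x/2 - y/2)(x/2 + sqrt(3)y/2) = sqrt(3)x^2/4 + xy/2 - sqrt(3)y^2/4   [differs from xy: not invariant]

Only option (C), x^2 + y^2, is unchanged by the transformation.
x^2 + y^2 is the squared distance from the origin, which rotations preserve.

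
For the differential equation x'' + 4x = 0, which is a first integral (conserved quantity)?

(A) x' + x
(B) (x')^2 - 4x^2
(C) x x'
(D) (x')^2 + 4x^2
D

A first integral I satisfies dI/dt = 0 along every solution. Differentiate each option and use the equation of motion:
(A) d/dt[x' + x] = x'' + x' = -4x + x', not identically 0
(B) d/dt[(x')^2 - 4x^2] = 2x'x'' - 8x x' = -16x x', not identically 0
(C) d/dt[x x'] = (x')^2 + x x'' = (x')^2 - 4x^2, not identically 0
(D) d/dt[(x')^2 + 4x^2] = 2x'x'' + 8x x' = 2x'(-4x) + 8x x' = 0

Only (D) has zero time-derivative. So the energy-like quantity (x')^2 + 4x^2 is the first integral.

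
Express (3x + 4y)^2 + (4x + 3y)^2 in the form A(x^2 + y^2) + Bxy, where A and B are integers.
25(x^2 + y^2) + 48xy

Expanding: (3x + 4y)^2 = 9x^2 + 24xy + 16y^2
(4x + 3y)^2 = 16x^2 + 24xy + 9y^2
Sum = (9+16)(x^2+y^2) + 48xy = 25(x^2 + y^2) + 48xy
This is symmetric in x and y.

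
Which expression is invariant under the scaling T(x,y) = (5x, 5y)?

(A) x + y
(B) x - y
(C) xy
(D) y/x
D

Under the uniform scaling T(x,y) = (5x, 5y):
Substitute the transformed coordinates into each option and compare with the original:
(A) x + y  ->  (5x) + (5y) = 5x + 5y   [differs from x + y: not invariant]
(B) x - y  ->  (5x) - (5y) = 5x - 5y   [differs from x - y: not invariant]
(C) xy  ->  (5x)(5y) = 25xy   [differs from xy: not invariant]
(D) y/x  ->  (5y)/(5x) = y/x   [equals y/x: invariant]

Only option (D), y/x, is unchanged by the transformation.
The common factor 5 cancels in a ratio of coordinates, while sums, products and sums of squares pick up factors of 5 or 25.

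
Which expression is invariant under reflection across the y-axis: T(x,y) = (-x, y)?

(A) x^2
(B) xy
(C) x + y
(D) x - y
A

The map is reflection across the y-axis: T(x,y) = (-x, y).
Substitute the transformed coordinates into each option and compare with the original:
(A) x^2  ->  (-x)^2 = x^2   [equals x^2: invariant]
(B) xy  ->  (-x)(y) = -xy   [differs from xy: not invariant]
(C) x + y  ->  (-x) + (y) = -x + y   [differs from x + y: not invariant]
(D) x - y  ->  (-x) - (y) = -x - y   [differs from x - y: not invariant]

Only option (A), x^2, is unchanged by the transformation.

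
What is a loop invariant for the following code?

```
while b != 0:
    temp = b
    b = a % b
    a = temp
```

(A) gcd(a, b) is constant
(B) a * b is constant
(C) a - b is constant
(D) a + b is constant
A

A loop invariant must hold before the first iteration and be re-established by every execution of the body.

(A) gcd(a, b) is constant: One iteration replaces (a, b) by (b, a mod b). Since a mod b = a - q*b for an integer q, any common divisor of a and b divides b and a mod b, and conversely; hence gcd(b, a mod b) = gcd(a, b). For instance (23, 6) -> (6, 5) keeps gcd = 1. At exit b = 0 and a = gcd of the original inputs.

The other options fail:
(B) a * b is constant: e.g. (a, b) = (23, 6) -> (6, 5): the product goes from 138 to 30.
(C) a - b is constant: e.g. (a, b) = (23, 6) -> (6, 5): the difference goes from 17 to 1.
(D) a + b is constant: e.g. (a, b) = (23, 6) -> (6, 5): the sum goes from 29 to 11.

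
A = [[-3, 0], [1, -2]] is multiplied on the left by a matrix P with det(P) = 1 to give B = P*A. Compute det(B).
6

By the multiplicative property of determinants, det(B) = det(P*A) = det(P) * det(A) = det(A),
so the determinant is invariant under multiplication by any determinant-1 matrix; we just need det(A).

det(A) = (-3)(-2) - (0)(1) = 6 - 0 = 6

Therefore det(B) = 1 * 6 = 6.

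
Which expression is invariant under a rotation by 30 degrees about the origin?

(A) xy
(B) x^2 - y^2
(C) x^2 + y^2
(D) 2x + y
C

A rotation by 30 degrees sends (x, y) to (sqrt(3)x/2 - y/2, x/2 + sqrt(3)y/2).
Substitute the transformed coordinates into each option and compare with the original:
(A) xy  ->  (sqrt(3)x/2 - y/2)(x/2 + sqrt(3)y/2) = sqrt(3)x^2/4 + xy/2 - sqrt(3)y^2/4   [differs from xy: not invariant]
(B) x^2 - y^2  ->  (sqrt(3)x/2 - y/2)^2 - (x/2 + sqrt(3)y/2)^2 = x^2/2 - sqrt(3)xy - y^2/2   [differs from x^2 - y^2: not invariant]
(C) x^2 + y^2  ->  (sqrt(3)x/2 - y/2)^2 + (x/2 + sqrt(3)y/2)^2 = x^2 + y^2   [equals x^2 + y^2: invariant]
(D) 2x + y  ->  2(sqrt(3)x/2 - y/2) + (x/2 + sqrt(3)y/2) = x/2 + sqrt(3)x - y + sqrt(3)y/2   [differs from 2x + y: not invariant]

Only option (C), x^2 + y^2, is unchanged by the transformation.
Geometrically, x^2 + y^2 is the squared distance from the origin, which every rotation about the origin preserves.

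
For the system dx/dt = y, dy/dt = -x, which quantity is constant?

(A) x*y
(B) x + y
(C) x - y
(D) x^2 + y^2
D

A first integral I satisfies dI/dt = 0 along every solution. Differentiate each option and use the equation of motion:
(A) d/dt[x*y] = (dx/dt)y + x(dy/dt) = y^2 - x^2, not identically 0
(B) d/dt[x + y] = y + (-x) = y - x, not identically 0
(C) d/dt[x - y] = y - (-x) = x + y, not identically 0
(D) d/dt[x^2 + y^2] = 2x*dx/dt + 2y*dy/dt = 2x*y + 2y*(-x) = 0

Only (D) has zero time-derivative. So x^2 + y^2 (the squared radius; trajectories are circles) is the conserved quantity.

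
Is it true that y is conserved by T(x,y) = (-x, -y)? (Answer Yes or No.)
No

Substitute T(x,y) = (-x, -y) into the expression and compare with the original.

Original: y
After applying T: (-y) = -y

This differs from the original y (difference: -2y), so the expression is NOT invariant.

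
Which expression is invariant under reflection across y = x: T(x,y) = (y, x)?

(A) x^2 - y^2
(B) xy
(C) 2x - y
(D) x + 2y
B

The map is reflection across y = x: T(x,y) = (y, x).
Substitute the transformed coordinates into each option and compare with the original:
(A) x^2 - y^2  ->  (y)^2 - (x)^2 = -x^2 + y^2   [differs from x^2 - y^2: not invariant]
(B) xy  ->  (y)(x) = xy   [equals xy: invariant]
(C) 2x - y  ->  2(y) - (x) = -x + 2y   [differs from 2x - y: not invariant]
(D) x + 2y  ->  (y) + 2(x) = 2x + y   [differs from x + 2y: not invariant]

Only option (B), xy, is unchanged by the transformation.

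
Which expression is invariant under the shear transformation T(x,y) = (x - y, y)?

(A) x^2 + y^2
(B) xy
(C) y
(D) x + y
C

Under the shear T(x,y) = (x - y, y):
Substitute the transformed coordinates into each option and compare with the original:
(A) x^2 + y^2  ->  (x - y)^2 + (y)^2 = x^2 - 2xy + 2y^2   [differs from x^2 + y^2: not invariant]
(B) xy  ->  (x - y)(y) = xy - y^2   [differs from xy: not invariant]
(C) y  ->  (y) = y   [equals y: invariant]
(D) x + y  ->  (x - y) + (y) = x   [differs from x + y: not invariant]

Only option (C), y, is unchanged by the transformation.
A horizontal shear moves points parallel to the x-axis, so the y-coordinate (and any function of y alone) is unchanged.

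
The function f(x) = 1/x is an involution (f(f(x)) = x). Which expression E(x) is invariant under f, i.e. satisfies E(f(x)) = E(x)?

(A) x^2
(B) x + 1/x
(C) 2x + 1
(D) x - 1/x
B

Replace x by f(x) = 1/x in each option and simplify. As a quick numerical cross-check, also compare E(4) with E(f(4)) = E(1/4).

(A) x^2  ->  (1/x)^2 = x^(-2); check: E(4) = 16 but E(1/4) = 1/16.   [not invariant]
(B) x + 1/x  ->  (1/x) + 1/(1/x), which simplifies back to x + 1/x; check: E(4) = 17/4, E(1/4) = 17/4.   [invariant]
(C) 2x + 1  ->  2(1/x) + 1 = (x + 2)/x; check: E(4) = 9 but E(1/4) = 3/2.   [not invariant]
(D) x - 1/x  ->  (1/x) - 1/(1/x) = -x + 1/x; check: E(4) = 15/4 but E(1/4) = -15/4.   [not invariant]

Only (B) is unchanged. E is symmetric under swapping x with f(x) = 1/x, which is exactly what an involution does.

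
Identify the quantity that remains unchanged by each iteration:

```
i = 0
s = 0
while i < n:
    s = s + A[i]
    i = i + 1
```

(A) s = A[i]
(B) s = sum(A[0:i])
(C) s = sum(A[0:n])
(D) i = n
B

A loop invariant must hold before the first iteration and be re-established by every execution of the body.

(B) s = sum(A[0:i]): Initially i = 0 and s = 0 = sum of the empty slice A[0:0]. If s = sum(A[0:i]) holds at the top of an iteration, the body sets s to sum(A[0:i]) + A[i] = sum(A[0:i+1]) and then i to i+1, so s = sum(A[0:i]) holds again. At exit i = n, giving s = sum(A[0:n]).

The other options fail:
(A) s = A[i]: after the first iteration s = A[0] but i = 1, so s = A[i] compares s with the wrong element (and fails in general).
(C) s = sum(A[0:n]): false before the loop (s = 0, not the full sum) -- it only becomes true at exit.
(D) i = n: false initially (i = 0); it is the exit condition, not an invariant.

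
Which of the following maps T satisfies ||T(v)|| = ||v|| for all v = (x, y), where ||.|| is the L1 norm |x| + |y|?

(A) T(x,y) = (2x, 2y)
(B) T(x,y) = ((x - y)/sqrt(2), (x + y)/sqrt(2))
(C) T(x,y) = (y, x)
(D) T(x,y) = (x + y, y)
C

A transformation preserves a norm if ||T(v)|| = ||v|| for every v; a single vector where the norm changes rules an option out.

(A) T(x,y) = (2x, 2y): v = (1, 0) has norm |1| + |0| = 1, but T(v) = (2, 0) has norm 2 -- not preserved.
(B) T(x,y) = ((x - y)/sqrt(2), (x + y)/sqrt(2)): v = (1, 0) has norm |1| + |0| = 1, but T(v) = (sqrt(2)/2, sqrt(2)/2) has norm sqrt(2) -- not preserved.
(C) T(x,y) = (y, x): preserves the norm -- it only permutes the coordinates and/or flips signs, which leaves |x| + |y| unchanged.
(D) T(x,y) = (x + y, y): v = (0, 1) has norm |0| + |1| = 1, but T(v) = (1, 1) has norm 2 -- not preserved.

Therefore the answer is (C).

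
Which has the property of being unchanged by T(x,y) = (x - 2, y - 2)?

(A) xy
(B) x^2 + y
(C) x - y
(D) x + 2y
C

An expression E(x,y) is invariant under T if E(T(x,y)) = E(x,y). Here T(x,y) = (x - 2, y - 2).
Substitute the transformed coordinates into each option and compare with the original:
(A) xy  ->  (x - 2)(y - 2) = xy - 2x - 2y + 4   [differs from xy: not invariant]
(B) x^2 + y  ->  (x - 2)^2 + (y - 2) = x^2 - 4x + y + 2   [differs from x^2 + y: not invariant]
(C) x - y  ->  (x - 2) - (y - 2) = x - y   [equals x - y: invariant]
(D) x + 2y  ->  (x - 2) + 2(y - 2) = x + 2y - 6   [differs from x + 2y: not invariant]

Only option (C), x - y, is unchanged by the transformation.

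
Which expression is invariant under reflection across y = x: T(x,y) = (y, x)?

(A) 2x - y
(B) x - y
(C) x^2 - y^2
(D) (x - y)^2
D

The map is reflection across y = x: T(x,y) = (y, x).
Substitute the transformed coordinates into each option and compare with the original:
(A) 2x - y  ->  2(y) - (x) = -x + 2y   [differs from 2x - y: not invariant]
(B) x - y  ->  (y) - (x) = -x + y   [differs from x - y: not invariant]
(C) x^2 - y^2  ->  (y)^2 - (x)^2 = -x^2 + y^2   [differs from x^2 - y^2: not invariant]
(D) (x - y)^2  ->  ((y) - (x))^2 = x^2 - 2xy + y^2   [equals (x - y)^2: invariant]

Only option (D), (x - y)^2, is unchanged by the transformation.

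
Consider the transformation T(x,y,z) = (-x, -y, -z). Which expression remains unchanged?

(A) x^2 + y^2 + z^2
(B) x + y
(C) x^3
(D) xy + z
A

Apply T(x,y,z) = (-x, -y, -z) to each option, i.e. replace (x, y, z) by the transformed coordinates.
Substitute the transformed coordinates into each option and compare with the original:
(A) x^2 + y^2 + z^2  ->  (-x)^2 + (-y)^2 + (-z)^2 = x^2 + y^2 + z^2   [equals x^2 + y^2 + z^2: invariant]
(B) x + y  ->  (-x) + (-y) = -x - y   [differs from x + y: not invariant]
(C) x^3  ->  (-x)^3 = -x^3   [differs from x^3: not invariant]
(D) xy + z  ->  (-x)(-y) + (-z) = xy - z   [differs from xy + z: not invariant]

Only option (A), x^2 + y^2 + z^2, is unchanged by the transformation.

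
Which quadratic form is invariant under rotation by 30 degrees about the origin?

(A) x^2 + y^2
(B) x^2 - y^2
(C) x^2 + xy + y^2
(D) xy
A

Rotation by 30 degrees sends (x, y) to (sqrt(3)x/2 - y/2, x/2 + sqrt(3)y/2).
Substitute the transformed coordinates into each option and compare with the original:
(A) x^2 + y^2  ->  (sqrt(3)x/2 - y/2)^2 + (x/2 + sqrt(3)y/2)^2 = x^2 + y^2   [equals x^2 + y^2: invariant]
(B) x^2 - y^2  ->  (sqrt(3)x/2 - y/2)^2 - (x/2 + sqrt(3)y/2)^2 = x^2/2 - sqrt(3)xy - y^2/2   [differs from x^2 - y^2: not invariant]
(C) x^2 + xy + y^2  ->  (sqrt(3)x/2 - y/2)^2 + (sqrt(3)x/2 - y/2)(x/2 + sqrt(3)y/2) + (x/2 + sqrt(3)y/2)^2 = sqrt(3)x^2/4 + x^2 + xy/2 - sqrt(3)y^2/4 + y^2   [differs from x^2 + xy + y^2: not invariant]
(D) xy  ->  (sqrt(3)x/2 - y/2)(x/2 + sqrt(3)y/2) = sqrt(3)x^2/4 + xy/2 - sqrt(3)y^2/4   [differs from xy: not invariant]

Only option (A), x^2 + y^2, is unchanged by the transformation.
x^2 + y^2 is the squared distance from the origin, which rotations preserve.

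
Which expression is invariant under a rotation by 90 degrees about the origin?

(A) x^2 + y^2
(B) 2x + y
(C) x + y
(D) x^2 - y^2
A

A rotation by 90 degrees sends (x, y) to (-y, x).
Substitute the transformed coordinates into each option and compare with the original:
(A) x^2 + y^2  ->  (-y)^2 + (x)^2 = x^2 + y^2   [equals x^2 + y^2: invariant]
(B) 2x + y  ->  2(-y) + (x) = x - 2y   [differs from 2x + y: not invariant]
(C) x + y  ->  (-y) + (x) = x - y   [differs from x + y: not invariant]
(D) x^2 - y^2  ->  (-y)^2 - (x)^2 = -x^2 + y^2   [differs from x^2 - y^2: not invariant]

Only option (A), x^2 + y^2, is unchanged by the transformation.
Geometrically, x^2 + y^2 is the squared distance from the origin, which every rotation about the origin preserves.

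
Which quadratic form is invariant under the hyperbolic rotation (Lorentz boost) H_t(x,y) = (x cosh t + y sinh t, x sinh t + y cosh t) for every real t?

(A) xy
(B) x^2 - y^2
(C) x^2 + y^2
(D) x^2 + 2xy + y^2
B

Write x' = x cosh t + y sinh t, y' = x sinh t + y cosh t and substitute into each option:
(A) xy: (x cosh t + y sinh t)(x sinh t + y cosh t) = xy(cosh^2 t + sinh^2 t) + (x^2 + y^2) sinh t cosh t = xy cosh 2t + (x^2 + y^2)(sinh 2t)/2   [not invariant for t != 0]
(B) x^2 - y^2: (x cosh t + y sinh t)^2 - (x sinh t + y cosh t)^2 = x^2(cosh^2 t - sinh^2 t) + 2xy(cosh t sinh t - sinh t cosh t) + y^2(sinh^2 t - cosh^2 t) = x^2 - y^2   [invariant, using cosh^2 t - sinh^2 t = 1]
(C) x^2 + y^2: (x cosh t + y sinh t)^2 + (x sinh t + y cosh t)^2 = (x^2 + y^2)(cosh^2 t + sinh^2 t) + 4xy sinh t cosh t = (x^2 + y^2) cosh 2t + 2xy sinh 2t   [not invariant for t != 0]
(D) x^2 + 2xy + y^2: (x' + y')^2 with x' + y' = (x + y)(cosh t + sinh t) = (x + y)e^t, so it becomes (x + y)^2 e^(2t)   [not invariant for t != 0]

Only (B) x^2 - y^2 is unchanged; it is the Minkowski form preserved by Lorentz boosts, just as x^2 + y^2 is preserved by ordinary rotations.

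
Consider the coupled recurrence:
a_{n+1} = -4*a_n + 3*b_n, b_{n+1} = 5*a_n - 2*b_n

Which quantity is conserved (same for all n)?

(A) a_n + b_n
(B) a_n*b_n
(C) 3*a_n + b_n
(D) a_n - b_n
A

Replace a_n by a_{n+1} = -4*a_n + 3*b_n and b_n by b_{n+1} = 5*a_n - 2*b_n in each option and simplify:
(A) a_n + b_n  ->  (-4*a_n + 3*b_n) + (5*a_n - 2*b_n) = a_n + b_n   [conserved]
(B) a_n*b_n  ->  (-4*a_n + 3*b_n)*(5*a_n - 2*b_n) = -20*a_n^2 + 23*a_n*b_n - 6*b_n^2   [not conserved]
(C) 3*a_n + b_n  ->  3*(-4*a_n + 3*b_n) + (5*a_n - 2*b_n) = -7*a_n + 7*b_n   [not conserved]
(D) a_n - b_n  ->  (-4*a_n + 3*b_n) - (5*a_n - 2*b_n) = -9*a_n + 5*b_n   [not conserved]

Only (A) a_n + b_n returns to itself after one step, so it is the conserved quantity.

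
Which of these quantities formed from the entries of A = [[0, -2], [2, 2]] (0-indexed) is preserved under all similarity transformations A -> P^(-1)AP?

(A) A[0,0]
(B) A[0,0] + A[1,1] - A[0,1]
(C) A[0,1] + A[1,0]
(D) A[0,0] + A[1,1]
D

A[0,0] + A[1,1] is the trace of A. By the cyclic property of the trace, tr(P^(-1)AP) = tr(APP^(-1)) = tr(A), so it is the same for every matrix similar to A.

The other combinations are not similarity invariants. For example, take P = [[2, 1], [1, 1]] (det P = 1), so P^(-1) = [[1, -1], [-1, 2]] and
B = P^(-1)AP = [[-8, -6], [14, 10]].
Evaluating each option on A and on B:
(A) A[0,0]: 0 for A, -8 for B -> changes
(B) A[0,0] + A[1,1] - A[0,1]: 4 for A, 8 for B -> changes
(C) A[0,1] + A[1,0]: 0 for A, 8 for B -> changes
(D) A[0,0] + A[1,1]: 2 for A, 2 for B -> unchanged

Only (D) A[0,0] + A[1,1] = 2 survives (and it does so for every P, not just this one), so it is the invariant.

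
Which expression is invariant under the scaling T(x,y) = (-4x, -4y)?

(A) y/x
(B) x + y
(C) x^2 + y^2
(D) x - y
A

Under the uniform scaling T(x,y) = (-4x, -4y):
Substitute the transformed coordinates into each option and compare with the original:
(A) y/x  ->  (-4y)/(-4x) = y/x   [equals y/x: invariant]
(B) x + y  ->  (-4x) + (-4y) = -4x - 4y   [differs from x + y: not invariant]
(C) x^2 + y^2  ->  (-4x)^2 + (-4y)^2 = 16x^2 + 16y^2   [differs from x^2 + y^2: not invariant]
(D) x - y  ->  (-4x) - (-4y) = -4x + 4y   [differs from x - y: not invariant]

Only option (A), y/x, is unchanged by the transformation.
The common factor -4 cancels in a ratio of coordinates, while sums, products and sums of squares pick up factors of -4 or 16.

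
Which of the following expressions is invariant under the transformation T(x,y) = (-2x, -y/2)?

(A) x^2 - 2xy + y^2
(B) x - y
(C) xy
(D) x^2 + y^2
C

An expression E(x,y) is invariant under T if E(T(x,y)) = E(x,y). Here T(x,y) = (-2x, -y/2).
Substitute the transformed coordinates into each option and compare with the original:
(A) x^2 - 2xy + y^2  ->  (-2x)^2 - 2(-2x)(-y/2) + (-y/2)^2 = 4x^2 - 2xy + y^2/4   [differs from x^2 - 2xy + y^2: not invariant]
(B) x - y  ->  (-2x) - (-y/2) = -2x + y/2   [differs from x - y: not invariant]
(C) xy  ->  (-2x)(-y/2) = xy   [equals xy: invariant]
(D) x^2 + y^2  ->  (-2x)^2 + (-y/2)^2 = 4x^2 + y^2/4   [differs from x^2 + y^2: not invariant]

Only option (C), xy, is unchanged by the transformation.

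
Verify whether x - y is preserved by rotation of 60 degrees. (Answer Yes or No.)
No

Applying rotation by 60 degrees: x' = x*cos(60 degrees) - y*sin(60 degrees) = x/2 - sqrt(3)y/2, y' = x*sin(60 degrees) + y*cos(60 degrees) = sqrt(3)x/2 + y/2

Substituting into x - y:
(x/2 - sqrt(3)y/2) - (sqrt(3)x/2 + y/2)
= -sqrt(3)x/2 + x/2 - sqrt(3)y/2 - y/2

This differs from the original expression x - y, so it is NOT invariant.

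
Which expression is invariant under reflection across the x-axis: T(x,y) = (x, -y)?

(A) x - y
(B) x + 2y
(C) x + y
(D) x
D

The map is reflection across the x-axis: T(x,y) = (x, -y).
Substitute the transformed coordinates into each option and compare with the original:
(A) x - y  ->  (x) - (-y) = x + y   [differs from x - y: not invariant]
(B) x + 2y  ->  (x) + 2(-y) = x - 2y   [differs from x + 2y: not invariant]
(C) x + y  ->  (x) + (-y) = x - y   [differs from x + y: not invariant]
(D) x  ->  (x) = x   [equals x: invariant]

Only option (D), x, is unchanged by the transformation.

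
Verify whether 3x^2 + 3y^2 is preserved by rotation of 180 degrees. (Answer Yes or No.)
Yes

Applying rotation by 180 degrees: x' = x*cos(180 degrees) - y*sin(180 degrees) = -x, y' = x*sin(180 degrees) + y*cos(180 degrees) = -y

Substituting into 3x^2 + 3y^2:
3(-x)^2 + 3(-y)^2
= 3x^2 + 3y^2

This equals the original expression 3x^2 + 3y^2, so it IS invariant.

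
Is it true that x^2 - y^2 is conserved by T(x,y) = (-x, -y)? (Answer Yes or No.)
Yes

Substitute T(x,y) = (-x, -y) into the expression and compare with the original.

Original: x^2 - y^2
After applying T: (-x)^2 - (-y)^2 = x^2 - y^2

This is identical to the original x^2 - y^2, so the expression is invariant.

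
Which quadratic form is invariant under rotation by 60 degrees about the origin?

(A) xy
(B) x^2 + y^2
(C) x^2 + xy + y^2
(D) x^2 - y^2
B

Rotation by 60 degrees sends (x, y) to (x/2 - sqrt(3)y/2, sqrt(3)x/2 + y/2).
Substitute the transformed coordinates into each option and compare with the original:
(A) xy  ->  (x/2 - sqrt(3)y/2)(sqrt(3)x/2 + y/2) = sqrt(3)x^2/4 - xy/2 - sqrt(3)y^2/4   [differs from xy: not invariant]
(B) x^2 + y^2  ->  (x/2 - sqrt(3)y/2)^2 + (sqrt(3)x/2 + y/2)^2 = x^2 + y^2   [equals x^2 + y^2: invariant]
(C) x^2 + xy + y^2  ->  (x/2 - sqrt(3)y/2)^2 + (x/2 - sqrt(3)y/2)(sqrt(3)x/2 + y/2) + (sqrt(3)x/2 + y/2)^2 = sqrt(3)x^2/4 + x^2 - xy/2 - sqrt(3)y^2/4 + y^2   [differs from x^2 + xy + y^2: not invariant]
(D) x^2 - y^2  ->  (x/2 - sqrt(3)y/2)^2 - (sqrt(3)x/2 + y/2)^2 = -x^2/2 - sqrt(3)xy + y^2/2   [differs from x^2 - y^2: not invariant]

Only option (B), x^2 + y^2, is unchanged by the transformation.
x^2 + y^2 is the squared distance from the origin, which rotations preserve.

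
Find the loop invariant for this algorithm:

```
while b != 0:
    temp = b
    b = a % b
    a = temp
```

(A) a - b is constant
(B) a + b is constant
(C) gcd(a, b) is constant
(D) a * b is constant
C

A loop invariant must hold before the first iteration and be re-established by every execution of the body.

(C) gcd(a, b) is constant: One iteration replaces (a, b) by (b, a mod b). Since a mod b = a - q*b for an integer q, any common divisor of a and b divides b and a mod b, and conversely; hence gcd(b, a mod b) = gcd(a, b). For instance (18, 7) -> (7, 4) keeps gcd = 1. At exit b = 0 and a = gcd of the original inputs.

The other options fail:
(A) a - b is constant: e.g. (a, b) = (18, 7) -> (7, 4): the difference goes from 11 to 3.
(B) a + b is constant: e.g. (a, b) = (18, 7) -> (7, 4): the sum goes from 25 to 11.
(D) a * b is constant: e.g. (a, b) = (18, 7) -> (7, 4): the product goes from 126 to 28.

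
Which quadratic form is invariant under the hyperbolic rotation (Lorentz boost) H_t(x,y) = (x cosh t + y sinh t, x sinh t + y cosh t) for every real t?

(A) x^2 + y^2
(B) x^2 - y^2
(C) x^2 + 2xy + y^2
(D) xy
B

Write x' = x cosh t + y sinh t, y' = x sinh t + y cosh t and substitute into each option:
(A) x^2 + y^2: (x cosh t + y sinh t)^2 + (x sinh t + y cosh t)^2 = (x^2 + y^2)(cosh^2 t + sinh^2 t) + 4xy sinh t cosh t = (x^2 + y^2) cosh 2t + 2xy sinh 2t   [not invariant for t != 0]
(B) x^2 - y^2: (x cosh t + y sinh t)^2 - (x sinh t + y cosh t)^2 = x^2(cosh^2 t - sinh^2 t) + 2xy(cosh t sinh t - sinh t cosh t) + y^2(sinh^2 t - cosh^2 t) = x^2 - y^2   [invariant, using cosh^2 t - sinh^2 t = 1]
(C) x^2 + 2xy + y^2: (x' + y')^2 with x' + y' = (x + y)(cosh t + sinh t) = (x + y)e^t, so it becomes (x + y)^2 e^(2t)   [not invariant for t != 0]
(D) xy: (x cosh t + y sinh t)(x sinh t + y cosh t) = xy(cosh^2 t + sinh^2 t) + (x^2 + y^2) sinh t cosh t = xy cosh 2t + (x^2 + y^2)(sinh 2t)/2   [not invariant for t != 0]

Only (B) x^2 - y^2 is unchanged; it is the Minkowski form preserved by Lorentz boosts, just as x^2 + y^2 is preserved by ordinary rotations.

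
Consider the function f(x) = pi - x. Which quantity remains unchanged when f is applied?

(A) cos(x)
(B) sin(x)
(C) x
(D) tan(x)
B

For f(x) = pi - x:
sin(pi - x) = sin(x), so sine is invariant under this transformation.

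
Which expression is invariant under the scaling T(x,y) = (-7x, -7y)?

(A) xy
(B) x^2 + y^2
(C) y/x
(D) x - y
C

Under the uniform scaling T(x,y) = (-7x, -7y):
Substitute the transformed coordinates into each option and compare with the original:
(A) xy  ->  (-7x)(-7y) = 49xy   [differs from xy: not invariant]
(B) x^2 + y^2  ->  (-7x)^2 + (-7y)^2 = 49x^2 + 49y^2   [differs from x^2 + y^2: not invariant]
(C) y/x  ->  (-7y)/(-7x) = y/x   [equals y/x: invariant]
(D) x - y  ->  (-7x) - (-7y) = -7x + 7y   [differs from x - y: not invariant]

Only option (C), y/x, is unchanged by the transformation.
The common factor -7 cancels in a ratio of coordinates, while sums, products and sums of squares pick up factors of -7 or 49.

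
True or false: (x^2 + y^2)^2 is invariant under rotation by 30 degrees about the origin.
True

Applying rotation by 30 degrees: x' = x*cos(30 degrees) - y*sin(30 degrees) = sqrt(3)x/2 - y/2, y' = x*sin(30 degrees) + y*cos(30 degrees) = x/2 + sqrt(3)y/2

Substituting into (x^2 + y^2)^2:
((sqrt(3)x/2 - y/2)^2 + (x/2 + sqrt(3)y/2)^2)^2
= x^4 + 2x^2y^2 + y^4 = (x^2 + y^2)^2

This equals the original expression (x^2 + y^2)^2, so it IS invariant.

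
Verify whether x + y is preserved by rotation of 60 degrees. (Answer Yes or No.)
No

Applying rotation by 60 degrees: x' = x*cos(60 degrees) - y*sin(60 degrees) = x/2 - sqrt(3)y/2, y' = x*sin(60 degrees) + y*cos(60 degrees) = sqrt(3)x/2 + y/2

Substituting into x + y:
(x/2 - sqrt(3)y/2) + (sqrt(3)x/2 + y/2)
= x/2 + sqrt(3)x/2 - sqrt(3)y/2 + y/2

This differs from the original expression x + y, so it is NOT invariant.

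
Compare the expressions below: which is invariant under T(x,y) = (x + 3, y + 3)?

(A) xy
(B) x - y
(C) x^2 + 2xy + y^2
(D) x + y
B

An expression E(x,y) is invariant under T if E(T(x,y)) = E(x,y). Here T(x,y) = (x + 3, y + 3).
Substitute the transformed coordinates into each option and compare with the original:
(A) xy  ->  (x + 3)(y + 3) = xy + 3x + 3y + 9   [differs from xy: not invariant]
(B) x - y  ->  (x + 3) - (y + 3) = x - y   [equals x - y: invariant]
(C) x^2 + 2xy + y^2  ->  (x + 3)^2 + 2(x + 3)(y + 3) + (y + 3)^2 = x^2 + 2xy + 12x + y^2 + 12y + 36   [differs from x^2 + 2xy + y^2: not invariant]
(D) x + y  ->  (x + 3) + (y + 3) = x + y + 6   [differs from x + y: not invariant]

Only option (B), x - y, is unchanged by the transformation.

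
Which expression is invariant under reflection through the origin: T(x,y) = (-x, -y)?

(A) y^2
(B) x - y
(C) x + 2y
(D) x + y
A

The map is reflection through the origin: T(x,y) = (-x, -y).
Substitute the transformed coordinates into each option and compare with the original:
(A) y^2  ->  (-y)^2 = y^2   [equals y^2: invariant]
(B) x - y  ->  (-x) - (-y) = -x + y   [differs from x - y: not invariant]
(C) x + 2y  ->  (-x) + 2(-y) = -x - 2y   [differs from x + 2y: not invariant]
(D) x + y  ->  (-x) + (-y) = -x - y   [differs from x + y: not invariant]

Only option (A), y^2, is unchanged by the transformation.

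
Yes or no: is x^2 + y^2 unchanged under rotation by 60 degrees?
Yes

Applying rotation by 60 degrees: x' = x*cos(60 degrees) - y*sin(60 degrees) = x/2 - sqrt(3)y/2, y' = x*sin(60 degrees) + y*cos(60 degrees) = sqrt(3)x/2 + y/2

Substituting into x^2 + y^2:
(x/2 - sqrt(3)y/2)^2 + (sqrt(3)x/2 + y/2)^2
= x^2 + y^2

This equals the original expression x^2 + y^2, so it IS invariant.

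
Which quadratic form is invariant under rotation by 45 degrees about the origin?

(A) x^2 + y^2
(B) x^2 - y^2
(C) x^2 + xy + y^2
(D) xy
A

Rotation by 45 degrees sends (x, y) to (sqrt(2)x/2 - sqrt(2)y/2, sqrt(2)x/2 + sqrt(2)y/2).
Substitute the transformed coordinates into each option and compare with the original:
(A) x^2 + y^2  ->  (sqrt(2)x/2 - sqrt(2)y/2)^2 + (sqrt(2)x/2 + sqrt(2)y/2)^2 = x^2 + y^2   [equals x^2 + y^2: invariant]
(B) x^2 - y^2  ->  (sqrt(2)x/2 - sqrt(2)y/2)^2 - (sqrt(2)x/2 + sqrt(2)y/2)^2 = -2xy   [differs from x^2 - y^2: not invariant]
(C) x^2 + xy + y^2  ->  (sqrt(2)x/2 - sqrt(2)y/2)^2 + (sqrt(2)x/2 - sqrt(2)y/2)(sqrt(2)x/2 + sqrt(2)y/2) + (sqrt(2)x/2 + sqrt(2)y/2)^2 = 3x^2/2 + y^2/2   [differs from x^2 + xy + y^2: not invariant]
(D) xy  ->  (sqrt(2)x/2 - sqrt(2)y/2)(sqrt(2)x/2 + sqrt(2)y/2) = x^2/2 - y^2/2   [differs from xy: not invariant]

Only option (A), x^2 + y^2, is unchanged by the transformation.
x^2 + y^2 is the squared distance from the origin, which rotations preserve.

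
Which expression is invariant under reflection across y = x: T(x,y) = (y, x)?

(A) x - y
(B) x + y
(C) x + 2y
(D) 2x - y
B

The map is reflection across y = x: T(x,y) = (y, x).
Substitute the transformed coordinates into each option and compare with the original:
(A) x - y  ->  (y) - (x) = -x + y   [differs from x - y: not invariant]
(B) x + y  ->  (y) + (x) = x + y   [equals x + y: invariant]
(C) x + 2y  ->  (y) + 2(x) = 2x + y   [differs from x + 2y: not invariant]
(D) 2x - y  ->  2(y) - (x) = -x + 2y   [differs from 2x - y: not invariant]

Only option (B), x + y, is unchanged by the transformation.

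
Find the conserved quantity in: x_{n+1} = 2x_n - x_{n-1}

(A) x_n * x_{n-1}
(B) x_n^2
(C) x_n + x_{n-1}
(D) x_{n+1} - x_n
D

For the recurrence x_{n+1} = 2x_n - x_{n-1}:

If x_{n+1} = 2x_n - x_{n-1}, then:
x_{n+1} - x_n = x_n - x_{n-1}
The first difference is constant throughout the sequence.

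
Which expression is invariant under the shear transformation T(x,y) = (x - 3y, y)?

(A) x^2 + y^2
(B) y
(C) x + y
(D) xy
B

Under the shear T(x,y) = (x - 3y, y):
Substitute the transformed coordinates into each option and compare with the original:
(A) x^2 + y^2  ->  (x - 3y)^2 + (y)^2 = x^2 - 6xy + 10y^2   [differs from x^2 + y^2: not invariant]
(B) y  ->  (y) = y   [equals y: invariant]
(C) x + y  ->  (x - 3y) + (y) = x - 2y   [differs from x + y: not invariant]
(D) xy  ->  (x - 3y)(y) = xy - 3y^2   [differs from xy: not invariant]

Only option (B), y, is unchanged by the transformation.
A horizontal shear moves points parallel to the x-axis, so the y-coordinate (and any function of y alone) is unchanged.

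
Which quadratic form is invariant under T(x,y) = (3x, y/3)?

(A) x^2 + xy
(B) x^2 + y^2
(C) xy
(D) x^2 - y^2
C

T multiplies x by 3 and divides y by 3.
Substitute the transformed coordinates into each option and compare with the original:
(A) x^2 + xy  ->  (3x)^2 + (3x)(y/3) = 9x^2 + xy   [differs from x^2 + xy: not invariant]
(B) x^2 + y^2  ->  (3x)^2 + (y/3)^2 = 9x^2 + y^2/9   [differs from x^2 + y^2: not invariant]
(C) xy  ->  (3x)(y/3) = xy   [equals xy: invariant]
(D) x^2 - y^2  ->  (3x)^2 - (y/3)^2 = 9x^2 - y^2/9   [differs from x^2 - y^2: not invariant]

Only option (C), xy, is unchanged by the transformation.
The factors 3 and 1/3 cancel only in the pure product xy.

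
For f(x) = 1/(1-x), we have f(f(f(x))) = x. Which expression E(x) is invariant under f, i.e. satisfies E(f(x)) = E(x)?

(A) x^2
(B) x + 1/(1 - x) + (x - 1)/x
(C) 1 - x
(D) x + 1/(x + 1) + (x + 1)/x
B

Replace x by f(x) = 1/(1 - x) in each option and simplify. As a quick numerical cross-check, also compare E(3) with E(f(3)) = E(-1/2).

(A) x^2  ->  (1/(1 - x))^2 = (x - 1)^(-2); check: E(3) = 9 but E(-1/2) = 1/4.   [not invariant]
(B) x + 1/(1 - x) + (x - 1)/x  ->  (1/(1 - x)) + 1/(1 - (1/(1 - x))) + ((1/(1 - x)) - 1)/(1/(1 - x)), which simplifies back to x + 1/(1 - x) + (x - 1)/x; check: E(3) = 19/6, E(-1/2) = 19/6.   [invariant]
(C) 1 - x  ->  1 - (1/(1 - x)) = x/(x - 1); check: E(3) = -2 but E(-1/2) = 3/2.   [not invariant]
(D) x + 1/(x + 1) + (x + 1)/x  ->  (1/(1 - x)) + 1/((1/(1 - x)) + 1) + ((1/(1 - x)) + 1)/(1/(1 - x)) = (-x^3 + 6x^2 - 11x + 7)/(x^2 - 3x + 2); check: E(3) = 55/12 but E(-1/2) = 1/2.   [not invariant]

Only (B) is unchanged. Indeed f(f(x)) = 1/(1 - 1/(1-x)) = (1-x)/(-x) = (x-1)/x, so E(x) = x + f(x) + f(f(x)) is the sum over the whole 3-cycle; applying f just permutes the three terms cyclically (x -> f(x) -> f(f(x)) -> x), leaving the sum unchanged.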